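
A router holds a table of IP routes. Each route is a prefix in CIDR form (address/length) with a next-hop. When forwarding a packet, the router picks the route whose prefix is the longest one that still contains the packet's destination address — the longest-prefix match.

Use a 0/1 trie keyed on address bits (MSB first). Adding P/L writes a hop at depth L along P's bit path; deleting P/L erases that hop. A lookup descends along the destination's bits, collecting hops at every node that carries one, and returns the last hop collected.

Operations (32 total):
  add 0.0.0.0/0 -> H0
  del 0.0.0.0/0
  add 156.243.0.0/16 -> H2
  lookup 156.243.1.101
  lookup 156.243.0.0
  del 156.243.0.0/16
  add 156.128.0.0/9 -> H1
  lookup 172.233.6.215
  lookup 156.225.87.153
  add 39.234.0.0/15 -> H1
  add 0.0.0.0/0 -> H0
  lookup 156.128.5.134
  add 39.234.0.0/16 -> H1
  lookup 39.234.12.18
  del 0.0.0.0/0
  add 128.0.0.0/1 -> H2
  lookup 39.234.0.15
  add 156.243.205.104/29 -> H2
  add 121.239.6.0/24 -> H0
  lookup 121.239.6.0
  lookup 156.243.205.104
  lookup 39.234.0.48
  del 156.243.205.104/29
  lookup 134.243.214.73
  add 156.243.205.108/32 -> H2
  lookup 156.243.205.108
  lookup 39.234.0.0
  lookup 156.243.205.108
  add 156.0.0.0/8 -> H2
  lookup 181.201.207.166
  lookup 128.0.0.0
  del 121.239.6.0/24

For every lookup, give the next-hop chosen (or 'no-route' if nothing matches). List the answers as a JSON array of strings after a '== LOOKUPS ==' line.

Apply in order:
  add 0.0.0.0/0 -> H0 at depth 0
  - 0.0.0.0/0 clear@0
  add 156.243.0.0/16 -> H2 at depth 16
  lookup 156.243.1.101: bits 1001110011110011 walk d0:-→d1:-→d2:-→d3:-→d4:-→d5:-→d6:-→d7:-→d8:-→d9:-→d10:-→d11:-→d12:-→d13:-→d14:-→d15:-→d16:H2 -> H2
  lookup 156.243.0.0: bits 1001110011110011 walk d0:-→d1:-→d2:-→d3:-→d4:-→d5:-→d6:-→d7:-→d8:-→d9:-→d10:-→d11:-→d12:-→d13:-→d14:-→d15:-→d16:H2 -> H2
  - 156.243.0.0/16 clear@16
  add 156.128.0.0/9 -> H1 at depth 9
  lookup 172.233.6.215: bits 10 walk d0:-→d1:-→d2:- -> no-route
  lookup 156.225.87.153: bits 10011100111 walk d0:-→d1:-→d2:-→d3:-→d4:-→d5:-→d6:-→d7:-→d8:-→d9:H1→d10:-→d11:- -> H1
  add 39.234.0.0/15 -> H1 at depth 15
  add 0.0.0.0/0 -> H0 at depth 0
  lookup 156.128.5.134: bits 100111001 walk d0:H0→d1:-→d2:-→d3:-→d4:-→d5:-→d6:-→d7:-→d8:-→d9:H1 -> H1
  add 39.234.0.0/16 -> H1 at depth 16
  lookup 39.234.12.18: bits 0010011111101010 walk d0:H0→d1:-→d2:-→d3:-→d4:-→d5:-→d6:-→d7:-→d8:-→d9:-→d10:-→d11:-→d12:-→d13:-→d14:-→d15:H1→d16:H1 -> H1
  - 0.0.0.0/0 clear@0
  add 128.0.0.0/1 -> H2 at depth 1
  lookup 39.234.0.15: bits 0010011111101010 walk d0:-→d1:-→d2:-→d3:-→d4:-→d5:-→d6:-→d7:-→d8:-→d9:-→d10:-→d11:-→d12:-→d13:-→d14:-→d15:H1→d16:H1 -> H1
  add 156.243.205.104/29 -> H2 at depth 29
  add 121.239.6.0/24 -> H0 at depth 24
  lookup 121.239.6.0: bits 011110011110111100000110 walk d0:-→d1:-→d2:-→d3:-→d4:-→d5:-→d6:-→d7:-→d8:-→d9:-→d10:-→d11:-→d12:-→d13:-→d14:-→d15:-→d16:-→d17:-→d18:-→d19:-→d20:-→d21:-→d22:-→d23:-→d24:H0 -> H0
  lookup 156.243.205.104: bits 10011100111100111100110101101 walk d0:-→d1:H2→d2:-→d3:-→d4:-→d5:-→d6:-→d7:-→d8:-→d9:H1→d10:-→d11:-→d12:-→d13:-→d14:-→d15:-→d16:-→d17:-→d18:-→d19:-→d20:-→d21:-→d22:-→d23:-→d24:-→d25:-→d26:-→d27:-→d28:-→d29:H2 -> H2
  lookup 39.234.0.48: bits 0010011111101010 walk d0:-→d1:-→d2:-→d3:-→d4:-→d5:-→d6:-→d7:-→d8:-→d9:-→d10:-→d11:-→d12:-→d13:-→d14:-→d15:H1→d16:H1 -> H1
  - 156.243.205.104/29 clear@29
  lookup 134.243.214.73: bits 100 walk d0:-→d1:H2→d2:-→d3:- -> H2
  add 156.243.205.108/32 -> H2 at depth 32
  lookup 156.243.205.108: bits 10011100111100111100110101101100 walk d0:-→d1:H2→d2:-→d3:-→d4:-→d5:-→d6:-→d7:-→d8:-→d9:H1→d10:-→d11:-→d12:-→d13:-→d14:-→d15:-→d16:-→d17:-→d18:-→d19:-→d20:-→d21:-→d22:-→d23:-→d24:-→d25:-→d26:-→d27:-→d28:-→d29:-→d30:-→d31:-→d32:H2 -> H2
  lookup 39.234.0.0: bits 0010011111101010 walk d0:-→d1:-→d2:-→d3:-→d4:-→d5:-→d6:-→d7:-→d8:-→d9:-→d10:-→d11:-→d12:-→d13:-→d14:-→d15:H1→d16:H1 -> H1
  lookup 156.243.205.108: bits 10011100111100111100110101101100 walk d0:-→d1:H2→d2:-→d3:-→d4:-→d5:-→d6:-→d7:-→d8:-→d9:H1→d10:-→d11:-→d12:-→d13:-→d14:-→d15:-→d16:-→d17:-→d18:-→d19:-→d20:-→d21:-→d22:-→d23:-→d24:-→d25:-→d26:-→d27:-→d28:-→d29:-→d30:-→d31:-→d32:H2 -> H2
  add 156.0.0.0/8 -> H2 at depth 8
  lookup 181.201.207.166: bits 10 walk d0:-→d1:H2→d2:- -> H2
  lookup 128.0.0.0: bits 100 walk d0:-→d1:H2→d2:-→d3:- -> H2
  - 121.239.6.0/24 clear@24

== LOOKUPS ==
["H2","H2","no-route","H1","H1","H1","H1","H0","H2","H1","H2","H2","H1","H2","H2","H2"]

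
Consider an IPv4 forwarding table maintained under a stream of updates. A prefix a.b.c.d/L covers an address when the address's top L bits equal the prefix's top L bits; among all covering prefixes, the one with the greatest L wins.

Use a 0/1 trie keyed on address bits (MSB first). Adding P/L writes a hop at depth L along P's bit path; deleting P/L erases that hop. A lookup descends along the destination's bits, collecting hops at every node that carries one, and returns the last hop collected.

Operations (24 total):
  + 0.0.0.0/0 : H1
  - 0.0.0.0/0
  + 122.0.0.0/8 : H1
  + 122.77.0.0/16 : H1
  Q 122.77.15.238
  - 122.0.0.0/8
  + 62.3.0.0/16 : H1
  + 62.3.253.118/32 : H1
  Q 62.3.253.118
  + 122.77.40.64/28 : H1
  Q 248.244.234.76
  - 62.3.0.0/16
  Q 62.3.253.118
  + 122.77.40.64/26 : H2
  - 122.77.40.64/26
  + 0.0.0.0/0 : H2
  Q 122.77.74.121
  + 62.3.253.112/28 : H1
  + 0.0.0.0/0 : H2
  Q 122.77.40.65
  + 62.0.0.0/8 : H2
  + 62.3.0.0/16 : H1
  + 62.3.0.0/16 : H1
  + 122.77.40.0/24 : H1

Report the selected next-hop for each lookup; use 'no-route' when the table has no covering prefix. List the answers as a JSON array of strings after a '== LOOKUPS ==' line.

Apply in order:
  + 0.0.0.0/0 (H1) depth=0
  - 0.0.0.0/0 clear@0
  + 122.0.0.0/8 (H1) depth=8
  + 122.77.0.0/16 (H1) depth=16
  lookup 122.77.15.238: bits 0111101001001101 walk d0:-→d1:-→d2:-→d3:-→d4:-→d5:-→d6:-→d7:-→d8:H1→d9:-→d10:-→d11:-→d12:-→d13:-→d14:-→d15:-→d16:H1 -> H1
  - 122.0.0.0/8 clear@8
  + 62.3.0.0/16 (H1) depth=16
  + 62.3.253.118/32 (H1) depth=32
  lookup 62.3.253.118: bits 00111110000000111111110101110110 walk d0:-→d1:-→d2:-→d3:-→d4:-→d5:-→d6:-→d7:-→d8:-→d9:-→d10:-→d11:-→d12:-→d13:-→d14:-→d15:-→d16:H1→d17:-→d18:-→d19:-→d20:-→d21:-→d22:-→d23:-→d24:-→d25:-→d26:-→d27:-→d28:-→d29:-→d30:-→d31:-→d32:H1 -> H1
  + 122.77.40.64/28 (H1) depth=28
  lookup 248.244.234.76: bits ε walk d0:- -> no-route
  - 62.3.0.0/16 clear@16
  lookup 62.3.253.118: bits 00111110000000111111110101110110 walk d0:-→d1:-→d2:-→d3:-→d4:-→d5:-→d6:-→d7:-→d8:-→d9:-→d10:-→d11:-→d12:-→d13:-→d14:-→d15:-→d16:-→d17:-→d18:-→d19:-→d20:-→d21:-→d22:-→d23:-→d24:-→d25:-→d26:-→d27:-→d28:-→d29:-→d30:-→d31:-→d32:H1 -> H1
  + 122.77.40.64/26 (H2) depth=26
  - 122.77.40.64/26 clear@26
  + 0.0.0.0/0 (H2) depth=0
  lookup 122.77.74.121: bits 01111010010011010 walk d0:H2→d1:-→d2:-→d3:-→d4:-→d5:-→d6:-→d7:-→d8:-→d9:-→d10:-→d11:-→d12:-→d13:-→d14:-→d15:-→d16:H1→d17:- -> H1
  + 62.3.253.112/28 (H1) depth=28
  + 0.0.0.0/0 (H2) depth=0
  lookup 122.77.40.65: bits 0111101001001101001010000100 walk d0:H2→d1:-→d2:-→d3:-→d4:-→d5:-→d6:-→d7:-→d8:-→d9:-→d10:-→d11:-→d12:-→d13:-→d14:-→d15:-→d16:H1→d17:-→d18:-→d19:-→d20:-→d21:-→d22:-→d23:-→d24:-→d25:-→d26:-→d27:-→d28:H1 -> H1
  + 62.0.0.0/8 (H2) depth=8
  + 62.3.0.0/16 (H1) depth=16
  + 62.3.0.0/16 (H1) depth=16
  + 122.77.40.0/24 (H1) depth=24

== LOOKUPS ==
["H1","H1","no-route","H1","H1","H1"]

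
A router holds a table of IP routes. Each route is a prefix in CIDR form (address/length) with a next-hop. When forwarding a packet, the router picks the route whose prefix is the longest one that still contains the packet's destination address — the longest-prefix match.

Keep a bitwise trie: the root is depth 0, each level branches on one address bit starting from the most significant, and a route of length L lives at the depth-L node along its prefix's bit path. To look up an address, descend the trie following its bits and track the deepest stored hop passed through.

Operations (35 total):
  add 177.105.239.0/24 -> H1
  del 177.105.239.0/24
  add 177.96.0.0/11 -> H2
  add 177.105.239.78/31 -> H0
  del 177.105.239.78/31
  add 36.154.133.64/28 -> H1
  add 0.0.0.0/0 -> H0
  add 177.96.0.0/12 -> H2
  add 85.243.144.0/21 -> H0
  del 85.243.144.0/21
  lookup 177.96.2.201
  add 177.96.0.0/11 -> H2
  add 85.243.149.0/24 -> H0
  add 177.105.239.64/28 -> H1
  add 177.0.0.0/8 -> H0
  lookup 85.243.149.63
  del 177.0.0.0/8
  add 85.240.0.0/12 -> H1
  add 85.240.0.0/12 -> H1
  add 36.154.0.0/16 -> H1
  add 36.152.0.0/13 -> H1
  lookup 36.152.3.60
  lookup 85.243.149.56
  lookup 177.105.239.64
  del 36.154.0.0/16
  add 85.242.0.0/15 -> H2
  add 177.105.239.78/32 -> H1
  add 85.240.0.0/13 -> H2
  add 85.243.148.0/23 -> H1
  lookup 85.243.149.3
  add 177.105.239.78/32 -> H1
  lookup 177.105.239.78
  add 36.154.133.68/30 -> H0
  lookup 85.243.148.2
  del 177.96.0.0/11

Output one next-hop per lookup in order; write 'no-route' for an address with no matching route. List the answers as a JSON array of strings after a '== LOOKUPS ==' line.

Apply in order:
  + 177.105.239.0/24 (H1) depth=24
  - 177.105.239.0/24 clear@24
  + 177.96.0.0/11 (H2) depth=11
  + 177.105.239.78/31 (H0) depth=31
  - 177.105.239.78/31 clear@31
  + 36.154.133.64/28 (H1) depth=28
  + 0.0.0.0/0 (H0) depth=0
  + 177.96.0.0/12 (H2) depth=12
  + 85.243.144.0/21 (H0) depth=21
  - 85.243.144.0/21 clear@21
  lookup 177.96.2.201: bits 101100010110 walk d0:H0→d1:-→d2:-→d3:-→d4:-→d5:-→d6:-→d7:-→d8:-→d9:-→d10:-→d11:H2→d12:H2 -> H2
  + 177.96.0.0/11 (H2) depth=11
  + 85.243.149.0/24 (H0) depth=24
  + 177.105.239.64/28 (H1) depth=28
  + 177.0.0.0/8 (H0) depth=8
  lookup 85.243.149.63: bits 010101011111001110010101 walk d0:H0→d1:-→d2:-→d3:-→d4:-→d5:-→d6:-→d7:-→d8:-→d9:-→d10:-→d11:-→d12:-→d13:-→d14:-→d15:-→d16:-→d17:-→d18:-→d19:-→d20:-→d21:-→d22:-→d23:-→d24:H0 -> H0
  - 177.0.0.0/8 clear@8
  + 85.240.0.0/12 (H1) depth=12
  + 85.240.0.0/12 (H1) depth=12
  + 36.154.0.0/16 (H1) depth=16
  + 36.152.0.0/13 (H1) depth=13
  lookup 36.152.3.60: bits 00100100100110 walk d0:H0→d1:-→d2:-→d3:-→d4:-→d5:-→d6:-→d7:-→d8:-→d9:-→d10:-→d11:-→d12:-→d13:H1→d14:- -> H1
  lookup 85.243.149.56: bits 010101011111001110010101 walk d0:H0→d1:-→d2:-→d3:-→d4:-→d5:-→d6:-→d7:-→d8:-→d9:-→d10:-→d11:-→d12:H1→d13:-→d14:-→d15:-→d16:-→d17:-→d18:-→d19:-→d20:-→d21:-→d22:-→d23:-→d24:H0 -> H0
  lookup 177.105.239.64: bits 1011000101101001111011110100 walk d0:H0→d1:-→d2:-→d3:-→d4:-→d5:-→d6:-→d7:-→d8:-→d9:-→d10:-→d11:H2→d12:H2→d13:-→d14:-→d15:-→d16:-→d17:-→d18:-→d19:-→d20:-→d21:-→d22:-→d23:-→d24:-→d25:-→d26:-→d27:-→d28:H1 -> H1
  - 36.154.0.0/16 clear@16
  + 85.242.0.0/15 (H2) depth=15
  + 177.105.239.78/32 (H1) depth=32
  + 85.240.0.0/13 (H2) depth=13
  + 85.243.148.0/23 (H1) depth=23
  lookup 85.243.149.3: bits 010101011111001110010101 walk d0:H0→d1:-→d2:-→d3:-→d4:-→d5:-→d6:-→d7:-→d8:-→d9:-→d10:-→d11:-→d12:H1→d13:H2→d14:-→d15:H2→d16:-→d17:-→d18:-→d19:-→d20:-→d21:-→d22:-→d23:H1→d24:H0 -> H0
  + 177.105.239.78/32 (H1) depth=32
  lookup 177.105.239.78: bits 10110001011010011110111101001110 walk d0:H0→d1:-→d2:-→d3:-→d4:-→d5:-→d6:-→d7:-→d8:-→d9:-→d10:-→d11:H2→d12:H2→d13:-→d14:-→d15:-→d16:-→d17:-→d18:-→d19:-→d20:-→d21:-→d22:-→d23:-→d24:-→d25:-→d26:-→d27:-→d28:H1→d29:-→d30:-→d31:-→d32:H1 -> H1
  + 36.154.133.68/30 (H0) depth=30
  lookup 85.243.148.2: bits 01010101111100111001010 walk d0:H0→d1:-→d2:-→d3:-→d4:-→d5:-→d6:-→d7:-→d8:-→d9:-→d10:-→d11:-→d12:H1→d13:H2→d14:-→d15:H2→d16:-→d17:-→d18:-→d19:-→d20:-→d21:-→d22:-→d23:H1 -> H1
  - 177.96.0.0/11 clear@11

== LOOKUPS ==
["H2","H0","H1","H0","H1","H0","H1","H1"]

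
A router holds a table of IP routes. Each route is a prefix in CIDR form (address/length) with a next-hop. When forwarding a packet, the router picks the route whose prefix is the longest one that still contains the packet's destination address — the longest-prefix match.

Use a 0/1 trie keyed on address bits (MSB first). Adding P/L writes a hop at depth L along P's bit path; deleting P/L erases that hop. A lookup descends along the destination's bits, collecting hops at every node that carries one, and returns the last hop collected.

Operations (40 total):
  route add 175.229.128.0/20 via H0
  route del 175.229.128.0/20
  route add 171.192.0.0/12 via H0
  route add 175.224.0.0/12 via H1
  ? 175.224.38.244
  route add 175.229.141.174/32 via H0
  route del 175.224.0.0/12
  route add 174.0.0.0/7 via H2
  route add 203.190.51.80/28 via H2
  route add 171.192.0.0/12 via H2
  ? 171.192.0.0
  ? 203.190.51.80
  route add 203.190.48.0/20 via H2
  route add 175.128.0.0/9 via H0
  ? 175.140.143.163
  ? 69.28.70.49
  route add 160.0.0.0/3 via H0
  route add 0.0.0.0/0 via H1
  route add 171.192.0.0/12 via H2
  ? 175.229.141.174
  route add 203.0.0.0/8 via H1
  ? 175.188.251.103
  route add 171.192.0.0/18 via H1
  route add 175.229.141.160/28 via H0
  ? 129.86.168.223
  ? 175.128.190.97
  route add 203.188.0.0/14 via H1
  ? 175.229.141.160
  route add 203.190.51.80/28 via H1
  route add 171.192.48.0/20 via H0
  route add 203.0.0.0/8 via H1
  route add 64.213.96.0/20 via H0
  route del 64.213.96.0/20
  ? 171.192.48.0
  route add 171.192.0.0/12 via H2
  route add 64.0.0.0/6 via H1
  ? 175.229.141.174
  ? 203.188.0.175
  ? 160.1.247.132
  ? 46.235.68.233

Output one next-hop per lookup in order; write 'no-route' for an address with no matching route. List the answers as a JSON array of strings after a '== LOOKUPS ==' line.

Trace:
  + 175.229.128.0/20 (H0) depth=20
  - 175.229.128.0/20 clear@20
  + 171.192.0.0/12 (H0) depth=12
  + 175.224.0.0/12 (H1) depth=12
  ? 175.224.38.244  path d0:-→d1:-→d2:-→d3:-→d4:-→d5:-→d6:-→d7:-→d8:-→d9:-→d10:-→d11:-→d12:H1→d13:-  best=H1
  + 175.229.141.174/32 (H0) depth=32
  - 175.224.0.0/12 clear@12
  + 174.0.0.0/7 (H2) depth=7
  + 203.190.51.80/28 (H2) depth=28
  + 171.192.0.0/12 (H2) depth=12
  ? 171.192.0.0  path d0:-→d1:-→d2:-→d3:-→d4:-→d5:-→d6:-→d7:-→d8:-→d9:-→d10:-→d11:-→d12:H2  best=H2
  ? 203.190.51.80  path d0:-→d1:-→d2:-→d3:-→d4:-→d5:-→d6:-→d7:-→d8:-→d9:-→d10:-→d11:-→d12:-→d13:-→d14:-→d15:-→d16:-→d17:-→d18:-→d19:-→d20:-→d21:-→d22:-→d23:-→d24:-→d25:-→d26:-→d27:-→d28:H2  best=H2
  + 203.190.48.0/20 (H2) depth=20
  + 175.128.0.0/9 (H0) depth=9
  ? 175.140.143.163  path d0:-→d1:-→d2:-→d3:-→d4:-→d5:-→d6:-→d7:H2→d8:-→d9:H0  best=H0
  ? 69.28.70.49  path d0:-  best=no-route
  + 160.0.0.0/3 (H0) depth=3
  + 0.0.0.0/0 (H1) depth=0
  + 171.192.0.0/12 (H2) depth=12
  ? 175.229.141.174  path d0:H1→d1:-→d2:-→d3:H0→d4:-→d5:-→d6:-→d7:H2→d8:-→d9:H0→d10:-→d11:-→d12:-→d13:-→d14:-→d15:-→d16:-→d17:-→d18:-→d19:-→d20:-→d21:-→d22:-→d23:-→d24:-→d25:-→d26:-→d27:-→d28:-→d29:-→d30:-→d31:-→d32:H0  best=H0
  + 203.0.0.0/8 (H1) depth=8
  ? 175.188.251.103  path d0:H1→d1:-→d2:-→d3:H0→d4:-→d5:-→d6:-→d7:H2→d8:-→d9:H0  best=H0
  + 171.192.0.0/18 (H1) depth=18
  + 175.229.141.160/28 (H0) depth=28
  ? 129.86.168.223  path d0:H1→d1:-→d2:-  best=H1
  ? 175.128.190.97  path d0:H1→d1:-→d2:-→d3:H0→d4:-→d5:-→d6:-→d7:H2→d8:-→d9:H0  best=H0
  + 203.188.0.0/14 (H1) depth=14
  ? 175.229.141.160  path d0:H1→d1:-→d2:-→d3:H0→d4:-→d5:-→d6:-→d7:H2→d8:-→d9:H0→d10:-→d11:-→d12:-→d13:-→d14:-→d15:-→d16:-→d17:-→d18:-→d19:-→d20:-→d21:-→d22:-→d23:-→d24:-→d25:-→d26:-→d27:-→d28:H0  best=H0
  + 203.190.51.80/28 (H1) depth=28
  + 171.192.48.0/20 (H0) depth=20
  + 203.0.0.0/8 (H1) depth=8
  + 64.213.96.0/20 (H0) depth=20
  - 64.213.96.0/20 clear@20
  ? 171.192.48.0  path d0:H1→d1:-→d2:-→d3:H0→d4:-→d5:-→d6:-→d7:-→d8:-→d9:-→d10:-→d11:-→d12:H2→d13:-→d14:-→d15:-→d16:-→d17:-→d18:H1→d19:-→d20:H0  best=H0
  + 171.192.0.0/12 (H2) depth=12
  + 64.0.0.0/6 (H1) depth=6
  ? 175.229.141.174  path d0:H1→d1:-→d2:-→d3:H0→d4:-→d5:-→d6:-→d7:H2→d8:-→d9:H0→d10:-→d11:-→d12:-→d13:-→d14:-→d15:-→d16:-→d17:-→d18:-→d19:-→d20:-→d21:-→d22:-→d23:-→d24:-→d25:-→d26:-→d27:-→d28:H0→d29:-→d30:-→d31:-→d32:H0  best=H0
  ? 203.188.0.175  path d0:H1→d1:-→d2:-→d3:-→d4:-→d5:-→d6:-→d7:-→d8:H1→d9:-→d10:-→d11:-→d12:-→d13:-→d14:H1  best=H1
  ? 160.1.247.132  path d0:H1→d1:-→d2:-→d3:H0→d4:-  best=H0
  ? 46.235.68.233  path d0:H1→d1:-  best=H1

== LOOKUPS ==
["H1","H2","H2","H0","no-route","H0","H0","H1","H0","H0","H0","H0","H1","H0","H1"]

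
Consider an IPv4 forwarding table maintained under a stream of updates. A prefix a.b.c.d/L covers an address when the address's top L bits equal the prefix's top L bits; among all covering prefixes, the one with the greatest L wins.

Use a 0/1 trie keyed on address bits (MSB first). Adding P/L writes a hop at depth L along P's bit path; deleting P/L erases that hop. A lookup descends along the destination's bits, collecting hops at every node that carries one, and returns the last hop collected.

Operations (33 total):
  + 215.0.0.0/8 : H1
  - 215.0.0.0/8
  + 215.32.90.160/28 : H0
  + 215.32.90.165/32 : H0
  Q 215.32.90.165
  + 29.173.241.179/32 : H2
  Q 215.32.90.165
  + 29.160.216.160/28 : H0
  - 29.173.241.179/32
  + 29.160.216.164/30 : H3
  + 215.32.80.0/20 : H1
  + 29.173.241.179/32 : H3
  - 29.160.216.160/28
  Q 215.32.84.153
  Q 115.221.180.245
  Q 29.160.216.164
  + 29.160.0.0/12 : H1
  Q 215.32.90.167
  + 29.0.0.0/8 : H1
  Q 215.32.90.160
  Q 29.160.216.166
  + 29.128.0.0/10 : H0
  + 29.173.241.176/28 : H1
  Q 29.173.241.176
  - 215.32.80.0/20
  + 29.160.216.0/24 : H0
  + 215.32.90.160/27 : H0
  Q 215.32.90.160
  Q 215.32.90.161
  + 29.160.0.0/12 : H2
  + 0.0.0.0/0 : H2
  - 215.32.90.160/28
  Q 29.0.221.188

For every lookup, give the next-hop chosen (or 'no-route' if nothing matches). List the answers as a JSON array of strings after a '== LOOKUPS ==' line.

Trace:
  add 215.0.0.0/8 -> H1 at depth 8
  - 215.0.0.0/8 clear@8
  add 215.32.90.160/28 -> H0 at depth 28
  add 215.32.90.165/32 -> H0 at depth 32
  lookup 215.32.90.165: bits 11010111001000000101101010100101 walk d0:-→d1:-→d2:-→d3:-→d4:-→d5:-→d6:-→d7:-→d8:-→d9:-→d10:-→d11:-→d12:-→d13:-→d14:-→d15:-→d16:-→d17:-→d18:-→d19:-→d20:-→d21:-→d22:-→d23:-→d24:-→d25:-→d26:-→d27:-→d28:H0→d29:-→d30:-→d31:-→d32:H0 -> H0
  add 29.173.241.179/32 -> H2 at depth 32
  lookup 215.32.90.165: bits 11010111001000000101101010100101 walk d0:-→d1:-→d2:-→d3:-→d4:-→d5:-→d6:-→d7:-→d8:-→d9:-→d10:-→d11:-→d12:-→d13:-→d14:-→d15:-→d16:-→d17:-→d18:-→d19:-→d20:-→d21:-→d22:-→d23:-→d24:-→d25:-→d26:-→d27:-→d28:H0→d29:-→d30:-→d31:-→d32:H0 -> H0
  add 29.160.216.160/28 -> H0 at depth 28
  - 29.173.241.179/32 clear@32
  add 29.160.216.164/30 -> H3 at depth 30
  add 215.32.80.0/20 -> H1 at depth 20
  add 29.173.241.179/32 -> H3 at depth 32
  - 29.160.216.160/28 clear@28
  lookup 215.32.84.153: bits 11010111001000000101 walk d0:-→d1:-→d2:-→d3:-→d4:-→d5:-→d6:-→d7:-→d8:-→d9:-→d10:-→d11:-→d12:-→d13:-→d14:-→d15:-→d16:-→d17:-→d18:-→d19:-→d20:H1 -> H1
  lookup 115.221.180.245: bits 0 walk d0:-→d1:- -> no-route
  lookup 29.160.216.164: bits 000111011010000011011000101001 walk d0:-→d1:-→d2:-→d3:-→d4:-→d5:-→d6:-→d7:-→d8:-→d9:-→d10:-→d11:-→d12:-→d13:-→d14:-→d15:-→d16:-→d17:-→d18:-→d19:-→d20:-→d21:-→d22:-→d23:-→d24:-→d25:-→d26:-→d27:-→d28:-→d29:-→d30:H3 -> H3
  add 29.160.0.0/12 -> H1 at depth 12
  lookup 215.32.90.167: bits 110101110010000001011010101001 walk d0:-→d1:-→d2:-→d3:-→d4:-→d5:-→d6:-→d7:-→d8:-→d9:-→d10:-→d11:-→d12:-→d13:-→d14:-→d15:-→d16:-→d17:-→d18:-→d19:-→d20:H1→d21:-→d22:-→d23:-→d24:-→d25:-→d26:-→d27:-→d28:H0→d29:-→d30:- -> H0
  add 29.0.0.0/8 -> H1 at depth 8
  lookup 215.32.90.160: bits 11010111001000000101101010100 walk d0:-→d1:-→d2:-→d3:-→d4:-→d5:-→d6:-→d7:-→d8:-→d9:-→d10:-→d11:-→d12:-→d13:-→d14:-→d15:-→d16:-→d17:-→d18:-→d19:-→d20:H1→d21:-→d22:-→d23:-→d24:-→d25:-→d26:-→d27:-→d28:H0→d29:- -> H0
  lookup 29.160.216.166: bits 000111011010000011011000101001 walk d0:-→d1:-→d2:-→d3:-→d4:-→d5:-→d6:-→d7:-→d8:H1→d9:-→d10:-→d11:-→d12:H1→d13:-→d14:-→d15:-→d16:-→d17:-→d18:-→d19:-→d20:-→d21:-→d22:-→d23:-→d24:-→d25:-→d26:-→d27:-→d28:-→d29:-→d30:H3 -> H3
  add 29.128.0.0/10 -> H0 at depth 10
  add 29.173.241.176/28 -> H1 at depth 28
  lookup 29.173.241.176: bits 000111011010110111110001101100 walk d0:-→d1:-→d2:-→d3:-→d4:-→d5:-→d6:-→d7:-→d8:H1→d9:-→d10:H0→d11:-→d12:H1→d13:-→d14:-→d15:-→d16:-→d17:-→d18:-→d19:-→d20:-→d21:-→d22:-→d23:-→d24:-→d25:-→d26:-→d27:-→d28:H1→d29:-→d30:- -> H1
  - 215.32.80.0/20 clear@20
  add 29.160.216.0/24 -> H0 at depth 24
  add 215.32.90.160/27 -> H0 at depth 27
  lookup 215.32.90.160: bits 11010111001000000101101010100 walk d0:-→d1:-→d2:-→d3:-→d4:-→d5:-→d6:-→d7:-→d8:-→d9:-→d10:-→d11:-→d12:-→d13:-→d14:-→d15:-→d16:-→d17:-→d18:-→d19:-→d20:-→d21:-→d22:-→d23:-→d24:-→d25:-→d26:-→d27:H0→d28:H0→d29:- -> H0
  lookup 215.32.90.161: bits 11010111001000000101101010100 walk d0:-→d1:-→d2:-→d3:-→d4:-→d5:-→d6:-→d7:-→d8:-→d9:-→d10:-→d11:-→d12:-→d13:-→d14:-→d15:-→d16:-→d17:-→d18:-→d19:-→d20:-→d21:-→d22:-→d23:-→d24:-→d25:-→d26:-→d27:H0→d28:H0→d29:- -> H0
  add 29.160.0.0/12 -> H2 at depth 12
  add 0.0.0.0/0 -> H2 at depth 0
  - 215.32.90.160/28 clear@28
  lookup 29.0.221.188: bits 00011101 walk d0:H2→d1:-→d2:-→d3:-→d4:-→d5:-→d6:-→d7:-→d8:H1 -> H1

== LOOKUPS ==
["H0","H0","H1","no-route","H3","H0","H0","H3","H1","H0","H0","H1"]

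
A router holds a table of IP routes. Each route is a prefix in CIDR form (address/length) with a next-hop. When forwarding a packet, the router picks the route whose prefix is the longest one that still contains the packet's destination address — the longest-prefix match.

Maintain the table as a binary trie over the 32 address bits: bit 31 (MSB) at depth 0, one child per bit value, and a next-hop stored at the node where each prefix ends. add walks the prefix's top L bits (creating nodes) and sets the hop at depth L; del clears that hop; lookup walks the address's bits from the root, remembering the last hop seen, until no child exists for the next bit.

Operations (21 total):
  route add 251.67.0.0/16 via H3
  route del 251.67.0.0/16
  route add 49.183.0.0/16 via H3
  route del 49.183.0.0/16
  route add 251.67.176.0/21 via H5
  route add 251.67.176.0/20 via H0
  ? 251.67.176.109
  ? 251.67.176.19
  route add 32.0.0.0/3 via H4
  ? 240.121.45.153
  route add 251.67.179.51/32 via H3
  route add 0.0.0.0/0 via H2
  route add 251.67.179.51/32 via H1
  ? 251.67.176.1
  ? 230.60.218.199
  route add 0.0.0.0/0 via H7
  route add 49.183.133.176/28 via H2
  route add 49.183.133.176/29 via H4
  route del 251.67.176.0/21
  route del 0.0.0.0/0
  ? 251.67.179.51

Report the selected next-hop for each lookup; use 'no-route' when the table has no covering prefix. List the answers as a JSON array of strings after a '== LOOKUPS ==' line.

Process each operation:
  + 251.67.0.0/16 (H3) depth=16
  - 251.67.0.0/16 clear@16
  + 49.183.0.0/16 (H3) depth=16
  - 49.183.0.0/16 clear@16
  + 251.67.176.0/21 (H5) depth=21
  + 251.67.176.0/20 (H0) depth=20
  lookup 251.67.176.109: bits 111110110100001110110 walk d0:-→d1:-→d2:-→d3:-→d4:-→d5:-→d6:-→d7:-→d8:-→d9:-→d10:-→d11:-→d12:-→d13:-→d14:-→d15:-→d16:-→d17:-→d18:-→d19:-→d20:H0→d21:H5 -> H5
  lookup 251.67.176.19: bits 111110110100001110110 walk d0:-→d1:-→d2:-→d3:-→d4:-→d5:-→d6:-→d7:-→d8:-→d9:-→d10:-→d11:-→d12:-→d13:-→d14:-→d15:-→d16:-→d17:-→d18:-→d19:-→d20:H0→d21:H5 -> H5
  + 32.0.0.0/3 (H4) depth=3
  lookup 240.121.45.153: bits 1111 walk d0:-→d1:-→d2:-→d3:-→d4:- -> no-route
  + 251.67.179.51/32 (H3) depth=32
  + 0.0.0.0/0 (H2) depth=0
  + 251.67.179.51/32 (H1) depth=32
  lookup 251.67.176.1: bits 1111101101000011101100 walk d0:H2→d1:-→d2:-→d3:-→d4:-→d5:-→d6:-→d7:-→d8:-→d9:-→d10:-→d11:-→d12:-→d13:-→d14:-→d15:-→d16:-→d17:-→d18:-→d19:-→d20:H0→d21:H5→d22:- -> H5
  lookup 230.60.218.199: bits 111 walk d0:H2→d1:-→d2:-→d3:- -> H2
  + 0.0.0.0/0 (H7) depth=0
  + 49.183.133.176/28 (H2) depth=28
  + 49.183.133.176/29 (H4) depth=29
  - 251.67.176.0/21 clear@21
  - 0.0.0.0/0 clear@0
  lookup 251.67.179.51: bits 11111011010000111011001100110011 walk d0:-→d1:-→d2:-→d3:-→d4:-→d5:-→d6:-→d7:-→d8:-→d9:-→d10:-→d11:-→d12:-→d13:-→d14:-→d15:-→d16:-→d17:-→d18:-→d19:-→d20:H0→d21:-→d22:-→d23:-→d24:-→d25:-→d26:-→d27:-→d28:-→d29:-→d30:-→d31:-→d32:H1 -> H1

== LOOKUPS ==
["H5","H5","no-route","H5","H2","H1"]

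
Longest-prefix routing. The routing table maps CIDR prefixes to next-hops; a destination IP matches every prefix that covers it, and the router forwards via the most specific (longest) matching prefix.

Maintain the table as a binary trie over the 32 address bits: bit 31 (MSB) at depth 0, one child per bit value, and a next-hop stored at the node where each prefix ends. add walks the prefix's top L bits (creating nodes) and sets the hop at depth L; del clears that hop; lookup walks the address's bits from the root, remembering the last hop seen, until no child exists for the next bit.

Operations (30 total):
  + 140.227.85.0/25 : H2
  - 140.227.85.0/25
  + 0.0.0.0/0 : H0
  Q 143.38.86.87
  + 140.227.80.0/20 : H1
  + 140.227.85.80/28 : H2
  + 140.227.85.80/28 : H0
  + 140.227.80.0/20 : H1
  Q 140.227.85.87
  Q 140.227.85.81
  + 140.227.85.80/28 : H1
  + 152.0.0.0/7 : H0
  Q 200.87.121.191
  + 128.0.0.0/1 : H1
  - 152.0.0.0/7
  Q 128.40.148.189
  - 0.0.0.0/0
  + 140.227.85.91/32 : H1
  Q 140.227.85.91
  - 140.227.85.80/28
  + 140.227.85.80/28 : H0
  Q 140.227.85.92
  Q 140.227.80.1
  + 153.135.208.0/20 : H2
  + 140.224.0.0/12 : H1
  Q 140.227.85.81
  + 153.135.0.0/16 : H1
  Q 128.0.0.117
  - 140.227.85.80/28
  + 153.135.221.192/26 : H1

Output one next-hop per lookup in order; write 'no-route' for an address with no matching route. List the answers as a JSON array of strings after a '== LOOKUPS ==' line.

Apply in order:
  + 140.227.85.0/25 (H2) depth=25
  del 140.227.85.0/25 (clear depth 25)
  + 0.0.0.0/0 (H0) depth=0
  lookup 143.38.86.87: bits 100011 walk d0:H0→d1:-→d2:-→d3:-→d4:-→d5:-→d6:- -> H0
  + 140.227.80.0/20 (H1) depth=20
  + 140.227.85.80/28 (H2) depth=28
  + 140.227.85.80/28 (H0) depth=28
  + 140.227.80.0/20 (H1) depth=20
  lookup 140.227.85.87: bits 1000110011100011010101010101 walk d0:H0→d1:-→d2:-→d3:-→d4:-→d5:-→d6:-→d7:-→d8:-→d9:-→d10:-→d11:-→d12:-→d13:-→d14:-→d15:-→d16:-→d17:-→d18:-→d19:-→d20:H1→d21:-→d22:-→d23:-→d24:-→d25:-→d26:-→d27:-→d28:H0 -> H0
  lookup 140.227.85.81: bits 1000110011100011010101010101 walk d0:H0→d1:-→d2:-→d3:-→d4:-→d5:-→d6:-→d7:-→d8:-→d9:-→d10:-→d11:-→d12:-→d13:-→d14:-→d15:-→d16:-→d17:-→d18:-→d19:-→d20:H1→d21:-→d22:-→d23:-→d24:-→d25:-→d26:-→d27:-→d28:H0 -> H0
  + 140.227.85.80/28 (H1) depth=28
  + 152.0.0.0/7 (H0) depth=7
  lookup 200.87.121.191: bits 1 walk d0:H0→d1:- -> H0
  + 128.0.0.0/1 (H1) depth=1
  del 152.0.0.0/7 (clear depth 7)
  lookup 128.40.148.189: bits 1000 walk d0:H0→d1:H1→d2:-→d3:-→d4:- -> H1
  del 0.0.0.0/0 (clear depth 0)
  + 140.227.85.91/32 (H1) depth=32
  lookup 140.227.85.91: bits 10001100111000110101010101011011 walk d0:-→d1:H1→d2:-→d3:-→d4:-→d5:-→d6:-→d7:-→d8:-→d9:-→d10:-→d11:-→d12:-→d13:-→d14:-→d15:-→d16:-→d17:-→d18:-→d19:-→d20:H1→d21:-→d22:-→d23:-→d24:-→d25:-→d26:-→d27:-→d28:H1→d29:-→d30:-→d31:-→d32:H1 -> H1
  del 140.227.85.80/28 (clear depth 28)
  + 140.227.85.80/28 (H0) depth=28
  lookup 140.227.85.92: bits 10001100111000110101010101011 walk d0:-→d1:H1→d2:-→d3:-→d4:-→d5:-→d6:-→d7:-→d8:-→d9:-→d10:-→d11:-→d12:-→d13:-→d14:-→d15:-→d16:-→d17:-→d18:-→d19:-→d20:H1→d21:-→d22:-→d23:-→d24:-→d25:-→d26:-→d27:-→d28:H0→d29:- -> H0
  lookup 140.227.80.1: bits 100011001110001101010 walk d0:-→d1:H1→d2:-→d3:-→d4:-→d5:-→d6:-→d7:-→d8:-→d9:-→d10:-→d11:-→d12:-→d13:-→d14:-→d15:-→d16:-→d17:-→d18:-→d19:-→d20:H1→d21:- -> H1
  + 153.135.208.0/20 (H2) depth=20
  + 140.224.0.0/12 (H1) depth=12
  lookup 140.227.85.81: bits 1000110011100011010101010101 walk d0:-→d1:H1→d2:-→d3:-→d4:-→d5:-→d6:-→d7:-→d8:-→d9:-→d10:-→d11:-→d12:H1→d13:-→d14:-→d15:-→d16:-→d17:-→d18:-→d19:-→d20:H1→d21:-→d22:-→d23:-→d24:-→d25:-→d26:-→d27:-→d28:H0 -> H0
  + 153.135.0.0/16 (H1) depth=16
  lookup 128.0.0.117: bits 1000 walk d0:-→d1:H1→d2:-→d3:-→d4:- -> H1
  del 140.227.85.80/28 (clear depth 28)
  + 153.135.221.192/26 (H1) depth=26

== LOOKUPS ==
["H0","H0","H0","H0","H1","H1","H0","H1","H0","H1"]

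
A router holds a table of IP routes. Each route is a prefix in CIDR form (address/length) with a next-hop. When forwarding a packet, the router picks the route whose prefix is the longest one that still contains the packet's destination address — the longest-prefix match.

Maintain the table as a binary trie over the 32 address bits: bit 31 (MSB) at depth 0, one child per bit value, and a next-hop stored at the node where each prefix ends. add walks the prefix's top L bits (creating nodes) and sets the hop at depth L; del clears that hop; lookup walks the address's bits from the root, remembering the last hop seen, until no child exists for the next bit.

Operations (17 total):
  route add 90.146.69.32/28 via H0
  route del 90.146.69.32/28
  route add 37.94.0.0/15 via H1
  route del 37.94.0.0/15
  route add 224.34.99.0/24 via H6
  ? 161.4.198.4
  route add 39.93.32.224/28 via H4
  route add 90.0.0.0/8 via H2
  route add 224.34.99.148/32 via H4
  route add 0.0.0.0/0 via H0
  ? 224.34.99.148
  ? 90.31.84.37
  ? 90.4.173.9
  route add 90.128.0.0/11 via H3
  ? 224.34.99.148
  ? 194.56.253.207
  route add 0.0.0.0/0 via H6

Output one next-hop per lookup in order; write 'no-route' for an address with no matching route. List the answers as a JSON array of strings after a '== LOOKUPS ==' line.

Trace:
  + 90.146.69.32/28 (H0) depth=28
  del 90.146.69.32/28 (clear depth 28)
  + 37.94.0.0/15 (H1) depth=15
  del 37.94.0.0/15 (clear depth 15)
  + 224.34.99.0/24 (H6) depth=24
  ? 161.4.198.4  path d0:-→d1:-  best=no-route
  + 39.93.32.224/28 (H4) depth=28
  + 90.0.0.0/8 (H2) depth=8
  + 224.34.99.148/32 (H4) depth=32
  + 0.0.0.0/0 (H0) depth=0
  ? 224.34.99.148  path d0:H0→d1:-→d2:-→d3:-→d4:-→d5:-→d6:-→d7:-→d8:-→d9:-→d10:-→d11:-→d12:-→d13:-→d14:-→d15:-→d16:-→d17:-→d18:-→d19:-→d20:-→d21:-→d22:-→d23:-→d24:H6→d25:-→d26:-→d27:-→d28:-→d29:-→d30:-→d31:-→d32:H4  best=H4
  ? 90.31.84.37  path d0:H0→d1:-→d2:-→d3:-→d4:-→d5:-→d6:-→d7:-→d8:H2  best=H2
  ? 90.4.173.9  path d0:H0→d1:-→d2:-→d3:-→d4:-→d5:-→d6:-→d7:-→d8:H2  best=H2
  + 90.128.0.0/11 (H3) depth=11
  ? 224.34.99.148  path d0:H0→d1:-→d2:-→d3:-→d4:-→d5:-→d6:-→d7:-→d8:-→d9:-→d10:-→d11:-→d12:-→d13:-→d14:-→d15:-→d16:-→d17:-→d18:-→d19:-→d20:-→d21:-→d22:-→d23:-→d24:H6→d25:-→d26:-→d27:-→d28:-→d29:-→d30:-→d31:-→d32:H4  best=H4
  ? 194.56.253.207  path d0:H0→d1:-→d2:-  best=H0
  + 0.0.0.0/0 (H6) depth=0

== LOOKUPS ==
["no-route","H4","H2","H2","H4","H0"]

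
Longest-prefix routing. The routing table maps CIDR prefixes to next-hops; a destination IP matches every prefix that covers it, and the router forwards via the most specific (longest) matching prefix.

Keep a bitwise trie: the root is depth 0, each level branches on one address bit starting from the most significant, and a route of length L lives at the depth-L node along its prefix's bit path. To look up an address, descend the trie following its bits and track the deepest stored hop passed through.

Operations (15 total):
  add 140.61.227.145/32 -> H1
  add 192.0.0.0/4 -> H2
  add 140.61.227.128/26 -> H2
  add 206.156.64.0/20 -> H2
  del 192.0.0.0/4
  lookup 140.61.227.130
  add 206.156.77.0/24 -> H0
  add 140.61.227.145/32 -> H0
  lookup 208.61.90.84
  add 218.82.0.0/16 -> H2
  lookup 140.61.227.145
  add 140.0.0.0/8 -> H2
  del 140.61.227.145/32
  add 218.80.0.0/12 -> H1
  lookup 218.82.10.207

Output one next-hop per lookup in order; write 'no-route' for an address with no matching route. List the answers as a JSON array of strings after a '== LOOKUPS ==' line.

Process each operation:
  + 140.61.227.145/32 (H1) depth=32
  + 192.0.0.0/4 (H2) depth=4
  + 140.61.227.128/26 (H2) depth=26
  + 206.156.64.0/20 (H2) depth=20
  del 192.0.0.0/4 (clear depth 4)
  ? 140.61.227.130  path d0:-→d1:-→d2:-→d3:-→d4:-→d5:-→d6:-→d7:-→d8:-→d9:-→d10:-→d11:-→d12:-→d13:-→d14:-→d15:-→d16:-→d17:-→d18:-→d19:-→d20:-→d21:-→d22:-→d23:-→d24:-→d25:-→d26:H2→d27:-  best=H2
  + 206.156.77.0/24 (H0) depth=24
  + 140.61.227.145/32 (H0) depth=32
  ? 208.61.90.84  path d0:-→d1:-→d2:-→d3:-  best=no-route
  + 218.82.0.0/16 (H2) depth=16
  ? 140.61.227.145  path d0:-→d1:-→d2:-→d3:-→d4:-→d5:-→d6:-→d7:-→d8:-→d9:-→d10:-→d11:-→d12:-→d13:-→d14:-→d15:-→d16:-→d17:-→d18:-→d19:-→d20:-→d21:-→d22:-→d23:-→d24:-→d25:-→d26:H2→d27:-→d28:-→d29:-→d30:-→d31:-→d32:H0  best=H0
  + 140.0.0.0/8 (H2) depth=8
  del 140.61.227.145/32 (clear depth 32)
  + 218.80.0.0/12 (H1) depth=12
  ? 218.82.10.207  path d0:-→d1:-→d2:-→d3:-→d4:-→d5:-→d6:-→d7:-→d8:-→d9:-→d10:-→d11:-→d12:H1→d13:-→d14:-→d15:-→d16:H2  best=H2

== LOOKUPS ==
["H2","no-route","H0","H2"]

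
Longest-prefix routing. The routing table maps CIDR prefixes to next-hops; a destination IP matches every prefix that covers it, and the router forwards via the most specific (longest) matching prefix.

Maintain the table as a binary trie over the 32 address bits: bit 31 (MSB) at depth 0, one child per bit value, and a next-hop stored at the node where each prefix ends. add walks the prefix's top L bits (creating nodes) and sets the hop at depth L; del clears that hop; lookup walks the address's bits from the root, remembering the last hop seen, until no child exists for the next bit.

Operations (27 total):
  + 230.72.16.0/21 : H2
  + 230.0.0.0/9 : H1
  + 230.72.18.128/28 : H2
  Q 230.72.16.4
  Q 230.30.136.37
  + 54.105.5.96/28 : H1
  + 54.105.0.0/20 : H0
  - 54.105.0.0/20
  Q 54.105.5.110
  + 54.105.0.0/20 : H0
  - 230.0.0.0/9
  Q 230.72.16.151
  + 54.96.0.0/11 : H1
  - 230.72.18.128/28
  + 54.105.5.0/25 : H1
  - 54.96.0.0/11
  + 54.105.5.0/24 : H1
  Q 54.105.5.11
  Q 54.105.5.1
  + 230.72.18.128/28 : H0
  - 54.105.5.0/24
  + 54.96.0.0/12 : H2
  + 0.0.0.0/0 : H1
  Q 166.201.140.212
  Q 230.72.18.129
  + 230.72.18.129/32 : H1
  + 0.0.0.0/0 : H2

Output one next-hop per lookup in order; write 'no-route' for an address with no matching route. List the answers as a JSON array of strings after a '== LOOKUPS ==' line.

Apply in order:
  + 230.72.16.0/21 (H2) depth=21
  + 230.0.0.0/9 (H1) depth=9
  + 230.72.18.128/28 (H2) depth=28
  Q 230.72.16.4: descend 1110011001001000000100 ; hops seen [H1,H2] ; pick H2
  Q 230.30.136.37: descend 111001100 ; hops seen [H1] ; pick H1
  + 54.105.5.96/28 (H1) depth=28
  + 54.105.0.0/20 (H0) depth=20
  - 54.105.0.0/20 clear@20
  Q 54.105.5.110: descend 0011011001101001000001010110 ; hops seen [H1] ; pick H1
  + 54.105.0.0/20 (H0) depth=20
  - 230.0.0.0/9 clear@9
  Q 230.72.16.151: descend 1110011001001000000100 ; hops seen [H2] ; pick H2
  + 54.96.0.0/11 (H1) depth=11
  - 230.72.18.128/28 clear@28
  + 54.105.5.0/25 (H1) depth=25
  - 54.96.0.0/11 clear@11
  + 54.105.5.0/24 (H1) depth=24
  Q 54.105.5.11: descend 0011011001101001000001010 ; hops seen [H0,H1,H1] ; pick H1
  Q 54.105.5.1: descend 0011011001101001000001010 ; hops seen [H0,H1,H1] ; pick H1
  + 230.72.18.128/28 (H0) depth=28
  - 54.105.5.0/24 clear@24
  + 54.96.0.0/12 (H2) depth=12
  + 0.0.0.0/0 (H1) depth=0
  Q 166.201.140.212: descend 1 ; hops seen [H1] ; pick H1
  Q 230.72.18.129: descend 1110011001001000000100101000 ; hops seen [H1,H2,H0] ; pick H0
  + 230.72.18.129/32 (H1) depth=32
  + 0.0.0.0/0 (H2) depth=0

== LOOKUPS ==
["H2","H1","H1","H2","H1","H1","H1","H0"]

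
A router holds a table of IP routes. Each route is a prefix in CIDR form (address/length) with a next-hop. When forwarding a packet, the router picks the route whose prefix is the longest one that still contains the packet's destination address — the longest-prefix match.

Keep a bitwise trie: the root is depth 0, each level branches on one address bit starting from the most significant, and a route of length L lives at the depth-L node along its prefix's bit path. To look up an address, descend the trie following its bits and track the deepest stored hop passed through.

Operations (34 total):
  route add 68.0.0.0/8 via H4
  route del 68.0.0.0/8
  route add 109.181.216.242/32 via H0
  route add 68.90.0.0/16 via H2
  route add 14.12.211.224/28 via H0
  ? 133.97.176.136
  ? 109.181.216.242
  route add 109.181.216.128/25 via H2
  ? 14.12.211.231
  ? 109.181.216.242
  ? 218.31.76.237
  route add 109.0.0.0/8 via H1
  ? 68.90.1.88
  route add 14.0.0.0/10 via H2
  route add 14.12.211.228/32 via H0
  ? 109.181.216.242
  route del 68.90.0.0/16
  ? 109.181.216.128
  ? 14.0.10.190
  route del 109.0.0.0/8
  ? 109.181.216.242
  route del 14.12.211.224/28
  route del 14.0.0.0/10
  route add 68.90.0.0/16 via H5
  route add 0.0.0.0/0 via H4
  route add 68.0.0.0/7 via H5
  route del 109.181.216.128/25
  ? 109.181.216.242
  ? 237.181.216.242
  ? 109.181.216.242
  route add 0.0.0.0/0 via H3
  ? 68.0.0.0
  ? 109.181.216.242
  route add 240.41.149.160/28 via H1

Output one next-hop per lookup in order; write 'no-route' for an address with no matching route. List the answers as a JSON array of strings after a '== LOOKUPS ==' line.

Process each operation:
  + 68.0.0.0/8 (H4) depth=8
  - 68.0.0.0/8 clear@8
  + 109.181.216.242/32 (H0) depth=32
  + 68.90.0.0/16 (H2) depth=16
  + 14.12.211.224/28 (H0) depth=28
  lookup 133.97.176.136: bits ε walk d0:- -> no-route
  lookup 109.181.216.242: bits 01101101101101011101100011110010 walk d0:-→d1:-→d2:-→d3:-→d4:-→d5:-→d6:-→d7:-→d8:-→d9:-→d10:-→d11:-→d12:-→d13:-→d14:-→d15:-→d16:-→d17:-→d18:-→d19:-→d20:-→d21:-→d22:-→d23:-→d24:-→d25:-→d26:-→d27:-→d28:-→d29:-→d30:-→d31:-→d32:H0 -> H0
  + 109.181.216.128/25 (H2) depth=25
  lookup 14.12.211.231: bits 0000111000001100110100111110 walk d0:-→d1:-→d2:-→d3:-→d4:-→d5:-→d6:-→d7:-→d8:-→d9:-→d10:-→d11:-→d12:-→d13:-→d14:-→d15:-→d16:-→d17:-→d18:-→d19:-→d20:-→d21:-→d22:-→d23:-→d24:-→d25:-→d26:-→d27:-→d28:H0 -> H0
  lookup 109.181.216.242: bits 01101101101101011101100011110010 walk d0:-→d1:-→d2:-→d3:-→d4:-→d5:-→d6:-→d7:-→d8:-→d9:-→d10:-→d11:-→d12:-→d13:-→d14:-→d15:-→d16:-→d17:-→d18:-→d19:-→d20:-→d21:-→d22:-→d23:-→d24:-→d25:H2→d26:-→d27:-→d28:-→d29:-→d30:-→d31:-→d32:H0 -> H0
  lookup 218.31.76.237: bits ε walk d0:- -> no-route
  + 109.0.0.0/8 (H1) depth=8
  lookup 68.90.1.88: bits 0100010001011010 walk d0:-→d1:-→d2:-→d3:-→d4:-→d5:-→d6:-→d7:-→d8:-→d9:-→d10:-→d11:-→d12:-→d13:-→d14:-→d15:-→d16:H2 -> H2
  + 14.0.0.0/10 (H2) depth=10
  + 14.12.211.228/32 (H0) depth=32
  lookup 109.181.216.242: bits 01101101101101011101100011110010 walk d0:-→d1:-→d2:-→d3:-→d4:-→d5:-→d6:-→d7:-→d8:H1→d9:-→d10:-→d11:-→d12:-→d13:-→d14:-→d15:-→d16:-→d17:-→d18:-→d19:-→d20:-→d21:-→d22:-→d23:-→d24:-→d25:H2→d26:-→d27:-→d28:-→d29:-→d30:-→d31:-→d32:H0 -> H0
  - 68.90.0.0/16 clear@16
  lookup 109.181.216.128: bits 0110110110110101110110001 walk d0:-→d1:-→d2:-→d3:-→d4:-→d5:-→d6:-→d7:-→d8:H1→d9:-→d10:-→d11:-→d12:-→d13:-→d14:-→d15:-→d16:-→d17:-→d18:-→d19:-→d20:-→d21:-→d22:-→d23:-→d24:-→d25:H2 -> H2
  lookup 14.0.10.190: bits 000011100000 walk d0:-→d1:-→d2:-→d3:-→d4:-→d5:-→d6:-→d7:-→d8:-→d9:-→d10:H2→d11:-→d12:- -> H2
  - 109.0.0.0/8 clear@8
  lookup 109.181.216.242: bits 01101101101101011101100011110010 walk d0:-→d1:-→d2:-→d3:-→d4:-→d5:-→d6:-→d7:-→d8:-→d9:-→d10:-→d11:-→d12:-→d13:-→d14:-→d15:-→d16:-→d17:-→d18:-→d19:-→d20:-→d21:-→d22:-→d23:-→d24:-→d25:H2→d26:-→d27:-→d28:-→d29:-→d30:-→d31:-→d32:H0 -> H0
  - 14.12.211.224/28 clear@28
  - 14.0.0.0/10 clear@10
  + 68.90.0.0/16 (H5) depth=16
  + 0.0.0.0/0 (H4) depth=0
  + 68.0.0.0/7 (H5) depth=7
  - 109.181.216.128/25 clear@25
  lookup 109.181.216.242: bits 01101101101101011101100011110010 walk d0:H4→d1:-→d2:-→d3:-→d4:-→d5:-→d6:-→d7:-→d8:-→d9:-→d10:-→d11:-→d12:-→d13:-→d14:-→d15:-→d16:-→d17:-→d18:-→d19:-→d20:-→d21:-→d22:-→d23:-→d24:-→d25:-→d26:-→d27:-→d28:-→d29:-→d30:-→d31:-→d32:H0 -> H0
  lookup 237.181.216.242: bits ε walk d0:H4 -> H4
  lookup 109.181.216.242: bits 01101101101101011101100011110010 walk d0:H4→d1:-→d2:-→d3:-→d4:-→d5:-→d6:-→d7:-→d8:-→d9:-→d10:-→d11:-→d12:-→d13:-→d14:-→d15:-→d16:-→d17:-→d18:-→d19:-→d20:-→d21:-→d22:-→d23:-→d24:-→d25:-→d26:-→d27:-→d28:-→d29:-→d30:-→d31:-→d32:H0 -> H0
  + 0.0.0.0/0 (H3) depth=0
  lookup 68.0.0.0: bits 010001000 walk d0:H3→d1:-→d2:-→d3:-→d4:-→d5:-→d6:-→d7:H5→d8:-→d9:- -> H5
  lookup 109.181.216.242: bits 01101101101101011101100011110010 walk d0:H3→d1:-→d2:-→d3:-→d4:-→d5:-→d6:-→d7:-→d8:-→d9:-→d10:-→d11:-→d12:-→d13:-→d14:-→d15:-→d16:-→d17:-→d18:-→d19:-→d20:-→d21:-→d22:-→d23:-→d24:-→d25:-→d26:-→d27:-→d28:-→d29:-→d30:-→d31:-→d32:H0 -> H0
  + 240.41.149.160/28 (H1) depth=28

== LOOKUPS ==
["no-route","H0","H0","H0","no-route","H2","H0","H2","H2","H0","H0","H4","H0","H5","H0"]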